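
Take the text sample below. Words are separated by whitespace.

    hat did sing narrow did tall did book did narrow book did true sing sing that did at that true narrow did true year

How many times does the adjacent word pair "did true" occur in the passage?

Scanning the 23 overlapping bigram windows for "did true":
  position 12–13: did true
  position 22–23: did true

2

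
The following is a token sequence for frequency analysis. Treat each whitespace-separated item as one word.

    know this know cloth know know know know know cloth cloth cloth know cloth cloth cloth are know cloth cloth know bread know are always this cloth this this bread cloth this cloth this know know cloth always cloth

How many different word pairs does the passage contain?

20

39 tokens → 38 bigram windows in total.
Repeated bigrams (each contributes count−1 duplicates):
  cloth cloth: 5
  know cloth: 5
  know know: 5
  cloth know: 3
  cloth this: 3
  this cloth: 2
  this know: 2
18 duplicate windows → 38 − 18 = 20 distinct.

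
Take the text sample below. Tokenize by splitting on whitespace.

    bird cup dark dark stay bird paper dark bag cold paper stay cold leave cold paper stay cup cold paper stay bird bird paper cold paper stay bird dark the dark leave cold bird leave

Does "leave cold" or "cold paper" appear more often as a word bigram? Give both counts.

"cold paper" (4 vs 2)

"leave cold": 2 occurrences
"cold paper": 4 occurrences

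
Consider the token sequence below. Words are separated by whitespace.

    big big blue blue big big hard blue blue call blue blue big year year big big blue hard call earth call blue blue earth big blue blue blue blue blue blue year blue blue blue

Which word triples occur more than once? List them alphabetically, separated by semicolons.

big big blue; big blue blue; blue blue big; blue blue blue; call blue blue

Trigram counts meeting the condition (more than once):
  big big blue: 2
  big blue blue: 2
  blue blue big: 2
  blue blue blue: 5
  call blue blue: 2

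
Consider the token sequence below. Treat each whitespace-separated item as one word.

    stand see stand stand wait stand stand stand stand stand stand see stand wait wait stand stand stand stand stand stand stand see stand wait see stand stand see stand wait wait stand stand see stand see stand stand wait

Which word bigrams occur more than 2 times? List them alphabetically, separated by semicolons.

see stand; stand see; stand stand; stand wait; wait stand

Bigram counts meeting the condition (more than 2 times):
  see stand: 7
  stand see: 6
  stand stand: 15
  stand wait: 5
  wait stand: 3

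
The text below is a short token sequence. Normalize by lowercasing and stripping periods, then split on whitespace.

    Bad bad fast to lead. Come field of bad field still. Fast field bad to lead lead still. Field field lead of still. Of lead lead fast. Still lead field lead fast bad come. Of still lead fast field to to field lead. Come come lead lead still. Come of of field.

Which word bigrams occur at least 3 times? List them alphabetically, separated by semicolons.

field lead; lead fast; lead lead

Bigram counts meeting the condition (at least 3 times):
  field lead: 3
  lead fast: 3
  lead lead: 3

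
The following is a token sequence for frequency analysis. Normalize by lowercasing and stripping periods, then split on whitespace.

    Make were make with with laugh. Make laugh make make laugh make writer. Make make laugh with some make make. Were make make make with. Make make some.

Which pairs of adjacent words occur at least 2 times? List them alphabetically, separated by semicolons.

laugh make; make laugh; make make; make were; make with; were make

Bigram counts meeting the condition (at least 2 times):
  laugh make: 3
  make laugh: 3
  make make: 6
  make were: 2
  make with: 2
  were make: 2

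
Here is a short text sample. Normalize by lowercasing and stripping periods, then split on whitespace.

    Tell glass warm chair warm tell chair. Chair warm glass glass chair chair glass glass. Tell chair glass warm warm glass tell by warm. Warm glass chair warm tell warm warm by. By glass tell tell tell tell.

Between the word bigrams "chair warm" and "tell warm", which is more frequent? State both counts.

"chair warm" (3 vs 1)

"chair warm": 3 occurrences
"tell warm": 1 occurrence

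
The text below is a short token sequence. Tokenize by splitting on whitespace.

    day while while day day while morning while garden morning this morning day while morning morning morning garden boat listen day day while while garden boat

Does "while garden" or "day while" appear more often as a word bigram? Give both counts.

"day while" (4 vs 2)

"while garden": 2 occurrences
"day while": 4 occurrences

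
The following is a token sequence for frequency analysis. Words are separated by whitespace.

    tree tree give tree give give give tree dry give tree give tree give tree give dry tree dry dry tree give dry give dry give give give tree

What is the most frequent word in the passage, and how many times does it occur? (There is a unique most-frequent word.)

"give", 13 times

Unigram frequencies (highest first):
  give: 13
  tree: 10
  dry: 6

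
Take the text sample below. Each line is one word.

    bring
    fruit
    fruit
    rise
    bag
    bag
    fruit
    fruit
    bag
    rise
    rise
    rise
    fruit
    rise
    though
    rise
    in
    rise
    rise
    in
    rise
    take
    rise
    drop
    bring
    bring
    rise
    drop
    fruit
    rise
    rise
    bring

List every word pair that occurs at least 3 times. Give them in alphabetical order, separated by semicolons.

fruit rise; rise rise

Bigram counts meeting the condition (at least 3 times):
  fruit rise: 3
  rise rise: 4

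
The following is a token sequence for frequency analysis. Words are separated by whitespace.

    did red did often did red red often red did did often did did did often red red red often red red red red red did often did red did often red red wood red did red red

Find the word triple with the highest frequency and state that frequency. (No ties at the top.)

"red red red", 4 times

Trigram frequencies (highest first):
  red red red: 4
  red did often: 3
  did often did: 3
  often red red: 3
  did red did: 2
  often did red: 2
  … (14 more, each ≤ 2)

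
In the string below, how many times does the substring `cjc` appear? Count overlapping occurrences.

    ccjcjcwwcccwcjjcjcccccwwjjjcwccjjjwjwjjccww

Sliding a length-3 window over the 43 characters (41 positions):
  position 2–4: cjc
  position 4–6: cjc
  position 16–18: cjc

3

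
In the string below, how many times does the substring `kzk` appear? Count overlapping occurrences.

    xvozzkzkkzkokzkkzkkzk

Sliding a length-3 window over the 21 characters (19 positions):
  position 6–8: kzk
  position 9–11: kzk
  position 13–15: kzk
  position 16–18: kzk
  position 19–21: kzk

5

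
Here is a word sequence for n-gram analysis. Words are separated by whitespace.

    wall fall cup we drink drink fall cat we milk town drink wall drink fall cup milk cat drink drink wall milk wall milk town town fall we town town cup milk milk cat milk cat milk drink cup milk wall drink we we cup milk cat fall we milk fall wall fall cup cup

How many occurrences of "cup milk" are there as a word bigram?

Scanning the 54 overlapping bigram windows for "cup milk":
  position 16–17: cup milk
  position 31–32: cup milk
  position 39–40: cup milk
  position 45–46: cup milk

4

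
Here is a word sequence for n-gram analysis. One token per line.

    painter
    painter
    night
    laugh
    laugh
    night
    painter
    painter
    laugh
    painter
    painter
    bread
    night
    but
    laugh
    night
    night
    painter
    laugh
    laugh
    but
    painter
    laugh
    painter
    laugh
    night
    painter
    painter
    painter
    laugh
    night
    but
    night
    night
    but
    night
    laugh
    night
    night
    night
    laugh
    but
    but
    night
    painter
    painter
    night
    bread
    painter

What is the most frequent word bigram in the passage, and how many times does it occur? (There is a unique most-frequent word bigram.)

Bigram frequencies (highest first):
  painter painter: 6
  laugh night: 5
  painter laugh: 5
  night painter: 4
  night night: 4
  night laugh: 3
  … (13 more, each ≤ 3)

"painter painter", 6 times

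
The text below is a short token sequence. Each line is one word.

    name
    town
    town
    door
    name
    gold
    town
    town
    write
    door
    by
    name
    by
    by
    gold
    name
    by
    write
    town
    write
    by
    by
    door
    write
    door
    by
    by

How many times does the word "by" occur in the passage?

8

Scanning the 27 tokens for "by":
  position 11: by
  position 13: by
  position 14: by
  position 17: by
  position 21: by
  position 22: by
  position 26: by
  position 27: by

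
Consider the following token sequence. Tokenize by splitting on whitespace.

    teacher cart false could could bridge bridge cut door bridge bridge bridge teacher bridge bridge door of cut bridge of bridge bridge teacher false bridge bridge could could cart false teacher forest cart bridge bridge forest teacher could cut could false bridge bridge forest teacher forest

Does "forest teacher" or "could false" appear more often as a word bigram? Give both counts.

"forest teacher" (2 vs 1)

"forest teacher": 2 occurrences
"could false": 1 occurrence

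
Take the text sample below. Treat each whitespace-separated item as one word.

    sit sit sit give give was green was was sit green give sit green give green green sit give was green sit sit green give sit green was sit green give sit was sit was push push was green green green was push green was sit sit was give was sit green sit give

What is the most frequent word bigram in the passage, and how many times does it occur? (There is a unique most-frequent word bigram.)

"sit green", 6 times

Bigram frequencies (highest first):
  sit green: 6
  was sit: 5
  sit sit: 4
  green was: 4
  green give: 4
  sit give: 3
  … (14 more, each ≤ 3)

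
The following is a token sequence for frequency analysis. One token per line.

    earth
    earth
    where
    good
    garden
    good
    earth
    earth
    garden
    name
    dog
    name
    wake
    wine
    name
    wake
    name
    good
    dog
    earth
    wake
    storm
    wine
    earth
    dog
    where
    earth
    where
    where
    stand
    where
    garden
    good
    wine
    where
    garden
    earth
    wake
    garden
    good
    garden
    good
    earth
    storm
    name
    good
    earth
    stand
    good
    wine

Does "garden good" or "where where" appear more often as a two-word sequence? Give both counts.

"garden good" (4 vs 1)

"garden good": 4 occurrences
"where where": 1 occurrence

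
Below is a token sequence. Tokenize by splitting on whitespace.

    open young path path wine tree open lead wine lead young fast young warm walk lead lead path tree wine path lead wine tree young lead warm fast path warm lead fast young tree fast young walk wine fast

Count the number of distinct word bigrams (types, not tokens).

39 tokens → 38 bigram windows in total.
Repeated bigrams (each contributes count−1 duplicates):
  fast young: 3
  lead wine: 2
  wine tree: 2
4 duplicate windows → 38 − 4 = 34 distinct.

34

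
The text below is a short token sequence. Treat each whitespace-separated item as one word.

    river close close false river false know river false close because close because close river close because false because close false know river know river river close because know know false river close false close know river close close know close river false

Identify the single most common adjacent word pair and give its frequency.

Bigram frequencies (highest first):
  river close: 5
  know river: 4
  close because: 4
  close false: 3
  river false: 3
  because close: 3
  … (14 more, each ≤ 2)

"river close", 5 times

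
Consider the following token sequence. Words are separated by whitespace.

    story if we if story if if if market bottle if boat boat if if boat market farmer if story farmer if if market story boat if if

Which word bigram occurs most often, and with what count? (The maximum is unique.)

Bigram frequencies (highest first):
  if if: 5
  story if: 2
  if story: 2
  if market: 2
  if boat: 2
  boat if: 2
  … (11 more, each ≤ 2)

"if if", 5 times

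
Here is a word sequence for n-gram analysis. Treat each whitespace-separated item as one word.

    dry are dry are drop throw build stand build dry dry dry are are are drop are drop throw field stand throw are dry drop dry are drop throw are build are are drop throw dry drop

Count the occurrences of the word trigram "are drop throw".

Scanning the 35 overlapping trigram windows for "are drop throw":
  position 4–6: are drop throw
  position 17–19: are drop throw
  position 27–29: are drop throw
  position 33–35: are drop throw

4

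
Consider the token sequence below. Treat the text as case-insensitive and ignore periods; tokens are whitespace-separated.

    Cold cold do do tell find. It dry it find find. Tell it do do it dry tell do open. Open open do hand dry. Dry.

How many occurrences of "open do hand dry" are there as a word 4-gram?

Scanning the 23 overlapping 4-gram windows for "open do hand dry":
  position 22–25: open do hand dry

1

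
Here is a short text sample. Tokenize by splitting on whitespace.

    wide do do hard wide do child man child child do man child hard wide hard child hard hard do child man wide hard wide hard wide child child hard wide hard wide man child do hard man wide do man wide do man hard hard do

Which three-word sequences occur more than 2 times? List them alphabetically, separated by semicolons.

hard wide hard; wide hard wide

Trigram counts meeting the condition (more than 2 times):
  hard wide hard: 3
  wide hard wide: 3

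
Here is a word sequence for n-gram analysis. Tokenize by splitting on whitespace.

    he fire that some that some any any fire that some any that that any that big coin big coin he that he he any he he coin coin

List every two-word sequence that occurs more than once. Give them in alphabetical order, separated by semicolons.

any that; big coin; fire that; he he; some any; that some

Bigram counts meeting the condition (more than once):
  any that: 2
  big coin: 2
  fire that: 2
  he he: 2
  some any: 2
  that some: 3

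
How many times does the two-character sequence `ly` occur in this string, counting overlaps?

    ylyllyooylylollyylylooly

6

Sliding a length-2 window over the 24 characters (23 positions):
  position 2–3: ly
  position 5–6: ly
  position 10–11: ly
  position 15–16: ly
  position 18–19: ly
  position 23–24: ly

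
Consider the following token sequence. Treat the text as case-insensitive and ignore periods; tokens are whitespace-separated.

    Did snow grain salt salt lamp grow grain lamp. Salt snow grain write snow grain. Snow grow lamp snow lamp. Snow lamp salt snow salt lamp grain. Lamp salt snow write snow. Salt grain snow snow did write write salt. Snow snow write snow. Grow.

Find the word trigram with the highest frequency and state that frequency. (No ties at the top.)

"lamp salt snow", 3 times

Trigram frequencies (highest first):
  lamp salt snow: 3
  grain lamp salt: 2
  lamp snow lamp: 2
  snow write snow: 2
  did snow grain: 1
  snow grain salt: 1
  … (32 more, each ≤ 1)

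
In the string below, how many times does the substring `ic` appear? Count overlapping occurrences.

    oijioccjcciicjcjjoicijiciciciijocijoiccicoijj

7

Sliding a length-2 window over the 45 characters (44 positions):
  position 12–13: ic
  position 19–20: ic
  position 23–24: ic
  position 25–26: ic
  position 27–28: ic
  position 37–38: ic
  position 40–41: ic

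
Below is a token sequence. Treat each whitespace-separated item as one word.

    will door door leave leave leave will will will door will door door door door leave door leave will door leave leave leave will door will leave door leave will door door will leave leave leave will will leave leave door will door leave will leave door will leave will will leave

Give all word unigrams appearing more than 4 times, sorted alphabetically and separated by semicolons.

door; leave; will

Unigram counts meeting the condition (more than 4 times):
  door: 16
  leave: 19
  will: 17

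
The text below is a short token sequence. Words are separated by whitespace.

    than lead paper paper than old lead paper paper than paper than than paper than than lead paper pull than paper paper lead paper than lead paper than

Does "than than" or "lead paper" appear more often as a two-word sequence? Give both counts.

"lead paper" (5 vs 2)

"than than": 2 occurrences
"lead paper": 5 occurrences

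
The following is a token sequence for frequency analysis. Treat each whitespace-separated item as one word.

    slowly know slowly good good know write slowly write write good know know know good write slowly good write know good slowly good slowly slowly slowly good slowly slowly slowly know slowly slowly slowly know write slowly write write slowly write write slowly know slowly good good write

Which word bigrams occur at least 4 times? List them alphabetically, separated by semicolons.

Bigram counts meeting the condition (at least 4 times):
  slowly good: 5
  slowly know: 4
  slowly slowly: 6
  write slowly: 5

slowly good; slowly know; slowly slowly; write slowly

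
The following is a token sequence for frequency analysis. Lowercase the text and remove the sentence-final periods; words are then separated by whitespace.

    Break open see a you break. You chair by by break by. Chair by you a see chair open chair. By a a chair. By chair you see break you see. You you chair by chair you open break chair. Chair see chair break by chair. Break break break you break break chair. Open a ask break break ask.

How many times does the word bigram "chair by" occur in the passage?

Scanning the 58 overlapping bigram windows for "chair by":
  position 8–9: chair by
  position 13–14: chair by
  position 20–21: chair by
  position 24–25: chair by
  position 34–35: chair by

5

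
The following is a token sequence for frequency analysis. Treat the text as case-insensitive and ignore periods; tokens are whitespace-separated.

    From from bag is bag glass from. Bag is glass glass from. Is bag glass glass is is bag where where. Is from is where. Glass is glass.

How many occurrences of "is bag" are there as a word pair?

3

Scanning the 27 overlapping bigram windows for "is bag":
  position 4–5: is bag
  position 13–14: is bag
  position 18–19: is bag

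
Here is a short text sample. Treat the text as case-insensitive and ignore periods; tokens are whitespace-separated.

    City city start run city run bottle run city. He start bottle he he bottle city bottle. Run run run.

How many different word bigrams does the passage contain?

16

20 tokens → 19 bigram windows in total.
Repeated bigrams (each contributes count−1 duplicates):
  bottle run: 2
  run city: 2
  run run: 2
3 duplicate windows → 19 − 3 = 16 distinct.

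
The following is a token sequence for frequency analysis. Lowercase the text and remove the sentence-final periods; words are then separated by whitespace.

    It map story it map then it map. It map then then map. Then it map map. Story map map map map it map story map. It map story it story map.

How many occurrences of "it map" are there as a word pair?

Scanning the 31 overlapping bigram windows for "it map":
  position 1–2: it map
  position 4–5: it map
  position 7–8: it map
  position 9–10: it map
  position 15–16: it map
  position 23–24: it map
  position 27–28: it map

7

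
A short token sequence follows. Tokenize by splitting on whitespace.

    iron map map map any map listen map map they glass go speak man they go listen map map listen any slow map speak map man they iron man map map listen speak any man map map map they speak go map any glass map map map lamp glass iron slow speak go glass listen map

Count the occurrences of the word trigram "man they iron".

1

Scanning the 54 overlapping trigram windows for "man they iron":
  position 26–28: man they iron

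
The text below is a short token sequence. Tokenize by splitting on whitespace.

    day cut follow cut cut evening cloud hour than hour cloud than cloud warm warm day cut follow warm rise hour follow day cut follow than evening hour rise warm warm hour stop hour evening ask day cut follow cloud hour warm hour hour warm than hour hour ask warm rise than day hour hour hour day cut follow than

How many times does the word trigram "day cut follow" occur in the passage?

5

Scanning the 58 overlapping trigram windows for "day cut follow":
  position 1–3: day cut follow
  position 16–18: day cut follow
  position 23–25: day cut follow
  position 37–39: day cut follow
  position 57–59: day cut follow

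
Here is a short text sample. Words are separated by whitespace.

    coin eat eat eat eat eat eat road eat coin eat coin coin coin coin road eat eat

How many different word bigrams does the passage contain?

7

18 tokens → 17 bigram windows in total.
Repeated bigrams (each contributes count−1 duplicates):
  eat eat: 6
  coin coin: 3
  coin eat: 2
  eat coin: 2
  road eat: 2
10 duplicate windows → 17 − 10 = 7 distinct.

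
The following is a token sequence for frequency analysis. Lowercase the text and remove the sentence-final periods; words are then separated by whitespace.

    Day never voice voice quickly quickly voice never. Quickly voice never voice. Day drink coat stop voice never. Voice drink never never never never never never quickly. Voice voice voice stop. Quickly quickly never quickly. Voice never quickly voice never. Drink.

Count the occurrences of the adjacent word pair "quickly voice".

5

Scanning the 40 overlapping bigram windows for "quickly voice":
  position 6–7: quickly voice
  position 9–10: quickly voice
  position 27–28: quickly voice
  position 35–36: quickly voice
  position 38–39: quickly voice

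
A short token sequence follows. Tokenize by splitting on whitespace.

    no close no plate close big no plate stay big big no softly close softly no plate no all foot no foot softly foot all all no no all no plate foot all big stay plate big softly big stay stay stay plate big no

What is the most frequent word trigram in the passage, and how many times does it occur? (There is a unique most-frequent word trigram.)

Trigram frequencies (highest first):
  stay plate big: 2
  no close no: 1
  close no plate: 1
  no plate close: 1
  plate close big: 1
  close big no: 1
  … (36 more, each ≤ 1)

"stay plate big", 2 times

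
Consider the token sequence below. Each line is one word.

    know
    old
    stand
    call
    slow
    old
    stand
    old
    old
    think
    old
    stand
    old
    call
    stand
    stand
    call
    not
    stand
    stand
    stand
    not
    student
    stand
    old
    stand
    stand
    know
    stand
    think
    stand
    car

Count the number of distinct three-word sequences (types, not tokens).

32 tokens → 30 trigram windows in total.
Repeated trigrams (each contributes count−1 duplicates):
  old stand old: 2
1 duplicate windows → 30 − 1 = 29 distinct.

29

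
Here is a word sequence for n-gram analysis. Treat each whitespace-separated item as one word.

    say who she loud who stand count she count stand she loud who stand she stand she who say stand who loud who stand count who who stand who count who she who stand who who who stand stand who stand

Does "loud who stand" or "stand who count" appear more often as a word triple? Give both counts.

"loud who stand": 3 occurrences
"stand who count": 1 occurrence

"loud who stand" (3 vs 1)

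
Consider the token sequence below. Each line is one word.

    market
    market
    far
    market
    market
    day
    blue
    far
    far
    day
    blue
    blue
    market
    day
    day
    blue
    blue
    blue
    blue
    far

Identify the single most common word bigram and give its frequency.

"blue blue", 4 times

Bigram frequencies (highest first):
  blue blue: 4
  day blue: 3
  market market: 2
  market day: 2
  blue far: 2
  market far: 1
  … (5 more, each ≤ 1)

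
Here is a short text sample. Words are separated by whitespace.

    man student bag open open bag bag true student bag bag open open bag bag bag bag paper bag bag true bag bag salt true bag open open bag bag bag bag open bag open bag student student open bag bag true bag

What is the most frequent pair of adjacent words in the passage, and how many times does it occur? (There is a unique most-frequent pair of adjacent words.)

Bigram frequencies (highest first):
  bag bag: 11
  open bag: 6
  bag open: 5
  open open: 3
  bag true: 3
  true bag: 3
  … (10 more, each ≤ 2)

"bag bag", 11 times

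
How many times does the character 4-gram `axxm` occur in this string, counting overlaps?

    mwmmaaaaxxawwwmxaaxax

Sliding a length-4 window over the 21 characters (18 positions):
  (no match at any position)

0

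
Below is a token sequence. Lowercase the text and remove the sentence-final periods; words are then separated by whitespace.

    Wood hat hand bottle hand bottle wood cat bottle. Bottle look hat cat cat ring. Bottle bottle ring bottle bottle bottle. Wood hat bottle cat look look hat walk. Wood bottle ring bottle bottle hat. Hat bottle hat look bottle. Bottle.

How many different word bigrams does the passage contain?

41 tokens → 40 bigram windows in total.
Repeated bigrams (each contributes count−1 duplicates):
  bottle bottle: 6
  ring bottle: 3
  bottle hat: 2
  bottle ring: 2
  bottle wood: 2
  hand bottle: 2
  hat bottle: 2
  look hat: 2
  … (1 more repeated)
14 duplicate windows → 40 − 14 = 26 distinct.

26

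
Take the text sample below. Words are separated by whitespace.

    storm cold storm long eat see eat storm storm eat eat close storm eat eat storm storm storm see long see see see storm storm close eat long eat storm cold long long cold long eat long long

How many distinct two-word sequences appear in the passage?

38 tokens → 37 bigram windows in total.
Repeated bigrams (each contributes count−1 duplicates):
  storm storm: 4
  eat storm: 3
  long eat: 3
  cold long: 2
  eat eat: 2
  eat long: 2
  long long: 2
  see see: 2
  … (2 more repeated)
14 duplicate windows → 37 − 14 = 23 distinct.

23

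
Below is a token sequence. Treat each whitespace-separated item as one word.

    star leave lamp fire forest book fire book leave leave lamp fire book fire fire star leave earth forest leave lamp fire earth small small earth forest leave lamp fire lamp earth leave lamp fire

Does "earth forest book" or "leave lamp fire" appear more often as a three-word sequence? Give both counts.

"earth forest book": 0 occurrences
"leave lamp fire": 5 occurrences

"leave lamp fire" (5 vs 0)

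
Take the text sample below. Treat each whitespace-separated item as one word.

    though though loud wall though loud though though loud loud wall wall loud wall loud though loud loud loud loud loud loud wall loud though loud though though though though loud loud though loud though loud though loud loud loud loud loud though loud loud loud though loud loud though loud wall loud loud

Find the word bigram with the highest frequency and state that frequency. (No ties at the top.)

"loud loud", 15 times

Bigram frequencies (highest first):
  loud loud: 15
  though loud: 12
  loud though: 10
  though though: 5
  loud wall: 5
  wall loud: 4
  … (2 more, each ≤ 1)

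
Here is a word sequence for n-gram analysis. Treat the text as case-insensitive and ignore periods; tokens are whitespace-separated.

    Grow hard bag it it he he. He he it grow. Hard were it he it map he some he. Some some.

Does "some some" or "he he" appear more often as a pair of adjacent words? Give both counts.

"he he" (3 vs 1)

"some some": 1 occurrence
"he he": 3 occurrences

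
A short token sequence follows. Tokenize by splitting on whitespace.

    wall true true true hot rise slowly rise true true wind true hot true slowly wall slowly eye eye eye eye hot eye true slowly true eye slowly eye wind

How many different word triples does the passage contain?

27

30 tokens → 28 trigram windows in total.
Repeated trigrams (each contributes count−1 duplicates):
  eye eye eye: 2
1 duplicate windows → 28 − 1 = 27 distinct.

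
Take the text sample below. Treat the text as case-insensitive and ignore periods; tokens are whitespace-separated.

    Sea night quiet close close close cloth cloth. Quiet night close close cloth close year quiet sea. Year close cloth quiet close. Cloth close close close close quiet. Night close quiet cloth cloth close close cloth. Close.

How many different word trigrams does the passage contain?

27

37 tokens → 35 trigram windows in total.
Repeated trigrams (each contributes count−1 duplicates):
  close close close: 3
  close close cloth: 3
  close cloth close: 3
  cloth close close: 2
  quiet night close: 2
8 duplicate windows → 35 − 8 = 27 distinct.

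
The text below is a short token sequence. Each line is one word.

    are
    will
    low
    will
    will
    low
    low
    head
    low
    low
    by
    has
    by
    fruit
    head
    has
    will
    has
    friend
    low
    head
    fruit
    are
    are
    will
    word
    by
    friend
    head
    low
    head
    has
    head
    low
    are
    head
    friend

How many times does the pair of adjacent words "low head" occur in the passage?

3

Scanning the 36 overlapping bigram windows for "low head":
  position 7–8: low head
  position 20–21: low head
  position 30–31: low head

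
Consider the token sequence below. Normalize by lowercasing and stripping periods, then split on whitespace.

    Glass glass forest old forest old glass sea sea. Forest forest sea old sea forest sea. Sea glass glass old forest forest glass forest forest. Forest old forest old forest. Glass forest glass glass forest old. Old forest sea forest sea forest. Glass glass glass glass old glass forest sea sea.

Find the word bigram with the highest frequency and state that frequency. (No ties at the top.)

Bigram frequencies (highest first):
  glass glass: 6
  glass forest: 5
  forest old: 5
  old forest: 5
  forest sea: 5
  sea forest: 4
  … (10 more, each ≤ 4)

"glass glass", 6 times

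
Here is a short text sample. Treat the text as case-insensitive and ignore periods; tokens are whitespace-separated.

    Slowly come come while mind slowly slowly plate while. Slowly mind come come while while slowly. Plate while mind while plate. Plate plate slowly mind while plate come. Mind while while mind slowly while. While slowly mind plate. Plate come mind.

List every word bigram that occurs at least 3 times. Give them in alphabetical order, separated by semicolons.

Bigram counts meeting the condition (at least 3 times):
  mind while: 3
  plate plate: 3
  slowly mind: 3
  while mind: 3
  while slowly: 3
  while while: 3

mind while; plate plate; slowly mind; while mind; while slowly; while while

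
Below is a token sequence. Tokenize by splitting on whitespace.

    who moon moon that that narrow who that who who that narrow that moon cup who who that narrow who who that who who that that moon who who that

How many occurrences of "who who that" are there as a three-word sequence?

5

Scanning the 28 overlapping trigram windows for "who who that":
  position 9–11: who who that
  position 16–18: who who that
  position 20–22: who who that
  position 23–25: who who that
  position 28–30: who who that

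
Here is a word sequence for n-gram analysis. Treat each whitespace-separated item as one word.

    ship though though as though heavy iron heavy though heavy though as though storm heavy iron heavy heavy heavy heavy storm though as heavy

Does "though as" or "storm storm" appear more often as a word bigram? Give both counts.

"though as": 3 occurrences
"storm storm": 0 occurrences

"though as" (3 vs 0)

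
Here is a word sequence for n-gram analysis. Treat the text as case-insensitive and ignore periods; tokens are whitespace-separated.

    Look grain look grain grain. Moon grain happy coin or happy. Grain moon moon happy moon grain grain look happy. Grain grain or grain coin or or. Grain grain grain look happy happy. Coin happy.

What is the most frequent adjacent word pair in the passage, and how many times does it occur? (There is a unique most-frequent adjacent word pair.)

Bigram frequencies (highest first):
  grain grain: 5
  grain look: 3
  look grain: 2
  grain moon: 2
  moon grain: 2
  happy coin: 2
  … (14 more, each ≤ 2)

"grain grain", 5 times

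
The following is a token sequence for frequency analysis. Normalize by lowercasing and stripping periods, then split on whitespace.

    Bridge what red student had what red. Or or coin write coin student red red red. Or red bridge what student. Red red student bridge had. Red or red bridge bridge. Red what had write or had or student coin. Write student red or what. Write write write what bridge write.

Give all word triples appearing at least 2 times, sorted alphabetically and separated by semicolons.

or red bridge; red or red; student red red

Trigram counts meeting the condition (at least 2 times):
  or red bridge: 2
  red or red: 2
  student red red: 2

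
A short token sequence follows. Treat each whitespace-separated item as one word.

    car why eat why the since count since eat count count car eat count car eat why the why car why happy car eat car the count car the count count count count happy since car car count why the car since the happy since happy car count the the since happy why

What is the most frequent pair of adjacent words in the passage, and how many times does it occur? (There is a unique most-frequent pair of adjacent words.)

Bigram frequencies (highest first):
  count count: 4
  why the: 3
  count car: 3
  car eat: 3
  car why: 2
  eat why: 2
  … (27 more, each ≤ 2)

"count count", 4 times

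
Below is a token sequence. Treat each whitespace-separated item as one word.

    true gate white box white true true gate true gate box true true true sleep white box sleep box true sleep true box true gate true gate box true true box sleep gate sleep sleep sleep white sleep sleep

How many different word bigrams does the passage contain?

19

39 tokens → 38 bigram windows in total.
Repeated bigrams (each contributes count−1 duplicates):
  true gate: 5
  box true: 4
  true true: 4
  sleep sleep: 3
  box sleep: 2
  gate box: 2
  gate true: 2
  sleep white: 2
  … (3 more repeated)
19 duplicate windows → 38 − 19 = 19 distinct.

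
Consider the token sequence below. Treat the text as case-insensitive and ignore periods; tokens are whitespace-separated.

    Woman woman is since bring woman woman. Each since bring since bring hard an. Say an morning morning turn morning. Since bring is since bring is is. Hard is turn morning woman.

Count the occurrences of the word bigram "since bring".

5

Scanning the 31 overlapping bigram windows for "since bring":
  position 4–5: since bring
  position 9–10: since bring
  position 11–12: since bring
  position 21–22: since bring
  position 24–25: since bring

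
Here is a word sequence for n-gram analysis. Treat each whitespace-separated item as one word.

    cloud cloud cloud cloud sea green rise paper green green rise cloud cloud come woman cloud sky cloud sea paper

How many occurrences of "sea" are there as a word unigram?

Scanning the 20 tokens for "sea":
  position 5: sea
  position 19: sea

2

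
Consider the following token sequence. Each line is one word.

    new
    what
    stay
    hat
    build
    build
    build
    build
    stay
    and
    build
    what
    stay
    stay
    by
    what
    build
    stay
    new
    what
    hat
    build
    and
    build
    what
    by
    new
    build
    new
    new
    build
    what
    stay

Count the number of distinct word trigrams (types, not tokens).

33 tokens → 31 trigram windows in total.
Repeated trigrams (each contributes count−1 duplicates):
  and build what: 2
  build build build: 2
  build what stay: 2
3 duplicate windows → 31 − 3 = 28 distinct.

28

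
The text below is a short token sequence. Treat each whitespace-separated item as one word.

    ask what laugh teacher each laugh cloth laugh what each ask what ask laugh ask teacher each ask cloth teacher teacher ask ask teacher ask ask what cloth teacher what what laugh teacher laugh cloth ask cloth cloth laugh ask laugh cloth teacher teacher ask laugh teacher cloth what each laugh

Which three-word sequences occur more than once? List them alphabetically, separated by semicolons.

cloth teacher teacher; teacher ask ask; teacher teacher ask; what laugh teacher

Trigram counts meeting the condition (more than once):
  cloth teacher teacher: 2
  teacher ask ask: 2
  teacher teacher ask: 2
  what laugh teacher: 2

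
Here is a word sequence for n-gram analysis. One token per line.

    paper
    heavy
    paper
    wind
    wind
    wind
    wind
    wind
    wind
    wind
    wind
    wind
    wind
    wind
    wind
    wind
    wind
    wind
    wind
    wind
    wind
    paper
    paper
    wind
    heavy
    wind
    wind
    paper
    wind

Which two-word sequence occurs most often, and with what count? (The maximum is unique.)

"wind wind", 18 times

Bigram frequencies (highest first):
  wind wind: 18
  paper wind: 3
  wind paper: 2
  paper heavy: 1
  heavy paper: 1
  paper paper: 1
  … (2 more, each ≤ 1)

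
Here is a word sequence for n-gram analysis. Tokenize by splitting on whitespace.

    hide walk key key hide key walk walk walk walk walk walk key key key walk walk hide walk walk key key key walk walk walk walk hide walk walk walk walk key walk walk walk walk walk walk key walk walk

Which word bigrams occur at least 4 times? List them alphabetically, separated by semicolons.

Bigram counts meeting the condition (at least 4 times):
  key key: 5
  key walk: 5
  walk key: 5
  walk walk: 19

key key; key walk; walk key; walk walk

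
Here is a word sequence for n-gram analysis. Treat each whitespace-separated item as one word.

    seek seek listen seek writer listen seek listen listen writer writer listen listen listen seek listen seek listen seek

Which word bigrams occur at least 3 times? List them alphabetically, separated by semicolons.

listen listen; listen seek; seek listen

Bigram counts meeting the condition (at least 3 times):
  listen listen: 3
  listen seek: 5
  seek listen: 4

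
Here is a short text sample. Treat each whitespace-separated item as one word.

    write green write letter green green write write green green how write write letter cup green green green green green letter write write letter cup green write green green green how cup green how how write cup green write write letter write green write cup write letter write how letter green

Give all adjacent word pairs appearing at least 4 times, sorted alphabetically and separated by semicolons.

Bigram counts meeting the condition (at least 4 times):
  cup green: 4
  green green: 8
  green write: 5
  write green: 4
  write letter: 5
  write write: 4

cup green; green green; green write; write green; write letter; write write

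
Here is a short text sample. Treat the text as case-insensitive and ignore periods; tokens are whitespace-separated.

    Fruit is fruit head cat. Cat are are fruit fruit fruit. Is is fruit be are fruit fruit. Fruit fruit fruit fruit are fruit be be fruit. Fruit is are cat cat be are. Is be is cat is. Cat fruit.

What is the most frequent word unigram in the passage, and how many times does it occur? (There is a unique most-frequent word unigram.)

"fruit", 16 times

Unigram frequencies (highest first):
  fruit: 16
  is: 7
  cat: 6
  are: 6
  be: 5
  head: 1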